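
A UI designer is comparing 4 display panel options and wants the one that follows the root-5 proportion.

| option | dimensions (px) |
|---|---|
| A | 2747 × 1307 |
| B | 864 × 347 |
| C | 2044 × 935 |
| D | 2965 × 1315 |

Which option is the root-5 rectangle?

Ratios (long/short): A ≈ 2.102; B ≈ 2.490; C ≈ 2.186; D ≈ 2.255.
root-5 ≈ 2.236; option D is nearest (Δ 0.019).

D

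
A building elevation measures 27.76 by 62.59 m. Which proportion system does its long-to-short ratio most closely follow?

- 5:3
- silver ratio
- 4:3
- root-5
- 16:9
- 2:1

Ratio = 62.59 / 27.76 ≈ 2.255.
Distances: 5:3 1.667 (Δ 0.588); silver ratio 2.414 (Δ 0.159); 4:3 1.333 (Δ 0.922); root-5 2.236 (Δ 0.019); 16:9 1.778 (Δ 0.477); 2:1 2.000 (Δ 0.255).

root-5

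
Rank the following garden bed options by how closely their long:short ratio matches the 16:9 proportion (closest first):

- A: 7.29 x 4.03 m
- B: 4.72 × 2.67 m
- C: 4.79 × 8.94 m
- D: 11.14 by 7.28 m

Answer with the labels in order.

B, A, C, D

A: 7.29/4.03 ≈ 1.809 → |1.809 − 1.778| = 0.031
B: 4.72/2.67 ≈ 1.768 → |1.768 − 1.778| = 0.010
C: 8.94/4.79 ≈ 1.866 → |1.866 − 1.778| = 0.088
D: 11.14/7.28 ≈ 1.530 → |1.530 − 1.778| = 0.248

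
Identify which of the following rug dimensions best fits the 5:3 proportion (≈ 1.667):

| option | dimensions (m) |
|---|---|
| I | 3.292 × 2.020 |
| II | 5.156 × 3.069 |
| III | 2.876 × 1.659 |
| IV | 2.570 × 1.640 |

II

Target 5:3 ≈ 1.667.
I: 1.630 (Δ0.037)  II: 1.680 (Δ0.013)  III: 1.734 (Δ0.067)  IV: 1.567 (Δ0.100)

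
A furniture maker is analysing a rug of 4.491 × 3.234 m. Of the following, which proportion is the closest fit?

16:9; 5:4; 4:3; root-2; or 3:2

Ratio = 4.491 / 3.234 ≈ 1.389.
Distances: 16:9 1.778 (Δ 0.389); 5:4 1.250 (Δ 0.139); 4:3 1.333 (Δ 0.056); root-2 1.414 (Δ 0.025); 3:2 1.500 (Δ 0.111).

root-2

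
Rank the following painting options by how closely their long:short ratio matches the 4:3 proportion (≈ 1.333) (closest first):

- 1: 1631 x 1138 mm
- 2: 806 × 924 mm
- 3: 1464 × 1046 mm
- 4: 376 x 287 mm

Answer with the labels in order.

4, 3, 1, 2

1: 1631/1138 ≈ 1.433 → |1.433 − 1.333| = 0.100
2: 924/806 ≈ 1.146 → |1.146 − 1.333| = 0.187
3: 1464/1046 ≈ 1.400 → |1.400 − 1.333| = 0.067
4: 376/287 ≈ 1.310 → |1.310 − 1.333| = 0.023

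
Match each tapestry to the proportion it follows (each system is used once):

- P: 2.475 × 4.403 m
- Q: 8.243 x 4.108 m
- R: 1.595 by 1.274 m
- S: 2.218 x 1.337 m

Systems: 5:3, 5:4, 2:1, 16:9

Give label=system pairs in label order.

P=16:9, Q=2:1, R=5:4, S=5:3

Ratios: P ≈ 1.779; Q ≈ 2.007; R ≈ 1.252; S ≈ 1.659.
Targets: 5:3 ≈ 1.667; 5:4 ≈ 1.250; 2:1 ≈ 2.000; 16:9 ≈ 1.778.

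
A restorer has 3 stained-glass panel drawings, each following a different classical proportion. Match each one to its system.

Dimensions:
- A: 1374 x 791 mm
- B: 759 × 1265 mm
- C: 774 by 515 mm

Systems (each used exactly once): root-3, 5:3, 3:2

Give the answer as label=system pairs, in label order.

A = 1374/791 ≈ 1.737 → root-3 (1.732)
B = 1265/759 ≈ 1.667 → 5:3 (1.667)
C = 774/515 ≈ 1.503 → 3:2 (1.500)

A=root-3, B=5:3, C=3:2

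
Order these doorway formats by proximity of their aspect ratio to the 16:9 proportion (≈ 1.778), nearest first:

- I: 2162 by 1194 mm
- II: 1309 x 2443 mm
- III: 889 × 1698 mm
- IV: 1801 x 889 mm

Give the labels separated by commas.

Ratios: I = 2162 / 1194 ≈ 1.811; II = 2443 / 1309 ≈ 1.866; III = 1698 / 889 ≈ 1.910; IV = 1801 / 889 ≈ 2.026.
|Δ from 1.778|: I 0.033; II 0.088; III 0.132; IV 0.248.

I, II, III, IV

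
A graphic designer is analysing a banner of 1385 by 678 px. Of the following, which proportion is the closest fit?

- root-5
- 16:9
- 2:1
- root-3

2:1

1385/678 ≈ 2.043. Nearest candidates are 2:1 (2.000, off by 0.043) and root-5 (2.236, off by 0.193).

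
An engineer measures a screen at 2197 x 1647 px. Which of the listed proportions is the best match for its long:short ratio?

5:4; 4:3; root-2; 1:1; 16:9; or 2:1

4:3

2197/1647 ≈ 1.334. Nearest candidates are 4:3 (1.333, off by 0.001) and root-2 (1.414, off by 0.080).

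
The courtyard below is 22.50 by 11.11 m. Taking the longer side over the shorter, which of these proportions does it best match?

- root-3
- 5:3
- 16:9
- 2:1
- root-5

2:1

22.50/11.11 ≈ 2.025. Nearest candidates are 2:1 (2.000, off by 0.025) and root-5 (2.236, off by 0.211).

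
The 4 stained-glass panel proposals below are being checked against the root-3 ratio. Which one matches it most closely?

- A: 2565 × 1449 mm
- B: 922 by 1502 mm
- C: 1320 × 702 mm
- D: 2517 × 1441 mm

Target root-3 ≈ 1.732.
A: 1.770 (Δ0.038)  B: 1.629 (Δ0.103)  C: 1.880 (Δ0.148)  D: 1.747 (Δ0.015)

D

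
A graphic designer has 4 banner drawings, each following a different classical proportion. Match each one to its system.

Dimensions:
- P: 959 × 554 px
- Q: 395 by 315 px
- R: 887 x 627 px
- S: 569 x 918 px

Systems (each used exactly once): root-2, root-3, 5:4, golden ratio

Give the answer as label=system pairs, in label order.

P=root-3, Q=5:4, R=root-2, S=golden ratio

Ratios: P ≈ 1.731; Q ≈ 1.254; R ≈ 1.415; S ≈ 1.613.
Targets: root-2 ≈ 1.414; root-3 ≈ 1.732; 5:4 ≈ 1.250; golden ratio ≈ 1.618.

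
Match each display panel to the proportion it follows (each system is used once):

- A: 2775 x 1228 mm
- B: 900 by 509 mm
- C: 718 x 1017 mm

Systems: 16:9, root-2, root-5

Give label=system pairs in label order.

A=root-5, B=16:9, C=root-2

A = 2775/1228 ≈ 2.260 → root-5 (2.236)
B = 900/509 ≈ 1.768 → 16:9 (1.778)
C = 1017/718 ≈ 1.416 → root-2 (1.414)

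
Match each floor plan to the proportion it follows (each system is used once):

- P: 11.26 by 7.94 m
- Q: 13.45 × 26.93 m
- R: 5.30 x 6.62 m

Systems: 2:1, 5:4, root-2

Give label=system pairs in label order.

P=root-2, Q=2:1, R=5:4

P = 11.26/7.94 ≈ 1.418 → root-2 (1.414)
Q = 26.93/13.45 ≈ 2.002 → 2:1 (2.000)
R = 6.62/5.30 ≈ 1.249 → 5:4 (1.250)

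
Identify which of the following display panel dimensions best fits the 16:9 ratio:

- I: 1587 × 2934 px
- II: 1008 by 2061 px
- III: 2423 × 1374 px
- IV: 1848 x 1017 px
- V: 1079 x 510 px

III

Ratios (long/short): I ≈ 1.849; II ≈ 2.045; III ≈ 1.763; IV ≈ 1.817; V ≈ 2.116.
16:9 ≈ 1.778; option III is nearest (Δ 0.015).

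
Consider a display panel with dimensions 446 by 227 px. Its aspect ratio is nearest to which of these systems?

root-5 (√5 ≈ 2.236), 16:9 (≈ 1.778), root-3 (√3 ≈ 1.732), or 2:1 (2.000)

446/227 ≈ 1.965. Nearest candidates are 2:1 (2.000, off by 0.035) and 16:9 (1.778, off by 0.187).

2:1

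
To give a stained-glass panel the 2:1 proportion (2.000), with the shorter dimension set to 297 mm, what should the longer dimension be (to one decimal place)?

594.0 mm

2:1 = 2.00000.
Longer side = 297 × 2.00000 ≈ 594.000 → 594.0 mm.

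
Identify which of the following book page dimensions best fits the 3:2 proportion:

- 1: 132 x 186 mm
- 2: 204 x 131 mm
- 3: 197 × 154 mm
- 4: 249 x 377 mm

Ratios (long/short): 1 ≈ 1.409; 2 ≈ 1.557; 3 ≈ 1.279; 4 ≈ 1.514.
3:2 ≈ 1.500; option 4 is nearest (Δ 0.014).

4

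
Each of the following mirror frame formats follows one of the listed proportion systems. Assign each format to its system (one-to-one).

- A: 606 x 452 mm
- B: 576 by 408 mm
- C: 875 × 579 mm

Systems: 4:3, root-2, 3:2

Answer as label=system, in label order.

A=4:3, B=root-2, C=3:2

A = 606/452 ≈ 1.341 → 4:3 (1.333)
B = 576/408 ≈ 1.412 → root-2 (1.414)
C = 875/579 ≈ 1.511 → 3:2 (1.500)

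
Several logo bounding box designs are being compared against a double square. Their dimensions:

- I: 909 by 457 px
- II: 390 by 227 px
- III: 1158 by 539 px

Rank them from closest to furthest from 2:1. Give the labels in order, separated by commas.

I: 909/457 ≈ 1.989 → |1.989 − 2.000| = 0.011
II: 390/227 ≈ 1.718 → |1.718 − 2.000| = 0.282
III: 1158/539 ≈ 2.148 → |2.148 − 2.000| = 0.148

I, III, II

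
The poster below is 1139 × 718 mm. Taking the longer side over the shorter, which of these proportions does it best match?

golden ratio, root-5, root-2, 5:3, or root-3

Ratio = 1139 / 718 ≈ 1.586.
Distances: golden ratio 1.618 (Δ 0.032); root-5 2.236 (Δ 0.650); root-2 1.414 (Δ 0.172); 5:3 1.667 (Δ 0.081); root-3 1.732 (Δ 0.146).

golden ratio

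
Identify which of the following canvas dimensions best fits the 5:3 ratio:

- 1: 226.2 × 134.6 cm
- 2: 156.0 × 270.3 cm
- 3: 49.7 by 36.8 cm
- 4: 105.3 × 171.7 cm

Target 5:3 ≈ 1.667.
1: 1.681 (Δ0.014)  2: 1.733 (Δ0.066)  3: 1.351 (Δ0.316)  4: 1.631 (Δ0.036)

1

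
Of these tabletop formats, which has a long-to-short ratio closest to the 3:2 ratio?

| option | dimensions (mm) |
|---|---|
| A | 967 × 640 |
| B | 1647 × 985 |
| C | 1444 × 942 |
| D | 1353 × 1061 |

A

Target 3:2 ≈ 1.500.
A: 1.511 (Δ0.011)  B: 1.672 (Δ0.172)  C: 1.533 (Δ0.033)  D: 1.275 (Δ0.225)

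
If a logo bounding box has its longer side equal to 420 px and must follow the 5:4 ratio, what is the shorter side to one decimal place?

5:4 = 1.25000.
Shorter side = 420 ÷ 1.25000 ≈ 336.000 → 336.0 px.

336.0 px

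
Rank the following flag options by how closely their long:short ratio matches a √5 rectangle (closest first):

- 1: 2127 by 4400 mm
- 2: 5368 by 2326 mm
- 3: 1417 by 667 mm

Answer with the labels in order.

2, 3, 1

1: 4400/2127 ≈ 2.069 → |2.069 − 2.236| = 0.167
2: 5368/2326 ≈ 2.308 → |2.308 − 2.236| = 0.072
3: 1417/667 ≈ 2.124 → |2.124 − 2.236| = 0.112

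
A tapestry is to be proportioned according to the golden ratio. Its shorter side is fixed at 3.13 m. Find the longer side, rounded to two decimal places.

golden ratio ≈ 1.61803.
Longer side = 3.13 × 1.61803 ≈ 5.0644 → 5.06 m.

5.06 m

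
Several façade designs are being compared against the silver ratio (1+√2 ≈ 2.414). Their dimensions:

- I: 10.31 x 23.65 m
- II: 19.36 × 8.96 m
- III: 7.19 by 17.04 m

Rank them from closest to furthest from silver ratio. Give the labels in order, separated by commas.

Ratios: I = 23.65 / 10.31 ≈ 2.294; II = 19.36 / 8.96 ≈ 2.161; III = 17.04 / 7.19 ≈ 2.370.
|Δ from 2.414|: I 0.120; II 0.253; III 0.044.

III, I, II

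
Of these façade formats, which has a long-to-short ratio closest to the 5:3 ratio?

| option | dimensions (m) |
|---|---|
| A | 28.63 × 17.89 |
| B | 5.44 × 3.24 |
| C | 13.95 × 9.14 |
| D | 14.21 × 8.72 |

Ratios (long/short): A ≈ 1.600; B ≈ 1.679; C ≈ 1.526; D ≈ 1.630.
5:3 ≈ 1.667; option B is nearest (Δ 0.012).

B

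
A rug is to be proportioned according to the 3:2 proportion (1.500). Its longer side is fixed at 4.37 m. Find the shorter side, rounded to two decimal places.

3:2 = 1.50000.
Shorter side = 4.37 ÷ 1.50000 ≈ 2.9133 → 2.91 m.

2.91 m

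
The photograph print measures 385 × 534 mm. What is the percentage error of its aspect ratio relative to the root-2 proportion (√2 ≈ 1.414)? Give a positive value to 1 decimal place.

Ratio = 534 / 385 ≈ 1.3870.
Ideal root-2 ≈ 1.4142. |1.3870 − 1.4142| / 1.4142 ≈ 1.92% → 1.9%.

1.9%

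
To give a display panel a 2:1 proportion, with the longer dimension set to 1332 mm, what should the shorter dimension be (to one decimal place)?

2:1 = 2.00000.
Shorter side = 1332 ÷ 2.00000 ≈ 666.000 → 666.0 mm.

666.0 mm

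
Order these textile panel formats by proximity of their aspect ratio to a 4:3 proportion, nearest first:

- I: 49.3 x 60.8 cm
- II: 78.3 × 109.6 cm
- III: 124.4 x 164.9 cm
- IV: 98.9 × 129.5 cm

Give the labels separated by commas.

I: 60.8/49.3 ≈ 1.233 → |1.233 − 1.333| = 0.100
II: 109.6/78.3 ≈ 1.400 → |1.400 − 1.333| = 0.067
III: 164.9/124.4 ≈ 1.326 → |1.326 − 1.333| = 0.007
IV: 129.5/98.9 ≈ 1.309 → |1.309 − 1.333| = 0.024

III, IV, II, I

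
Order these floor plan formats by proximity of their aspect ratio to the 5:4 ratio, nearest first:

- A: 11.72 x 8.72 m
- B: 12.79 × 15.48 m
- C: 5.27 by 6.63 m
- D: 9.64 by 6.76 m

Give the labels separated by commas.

C, B, A, D

A: 11.72/8.72 ≈ 1.344 → |1.344 − 1.250| = 0.094
B: 15.48/12.79 ≈ 1.210 → |1.210 − 1.250| = 0.040
C: 6.63/5.27 ≈ 1.258 → |1.258 − 1.250| = 0.008
D: 9.64/6.76 ≈ 1.426 → |1.426 − 1.250| = 0.176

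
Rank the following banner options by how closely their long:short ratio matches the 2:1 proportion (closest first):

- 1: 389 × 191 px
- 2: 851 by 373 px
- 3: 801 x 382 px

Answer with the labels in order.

Ratios: 1 = 389 / 191 ≈ 2.037; 2 = 851 / 373 ≈ 2.282; 3 = 801 / 382 ≈ 2.097.
|Δ from 2.000|: 1 0.037; 2 0.282; 3 0.097.

1, 3, 2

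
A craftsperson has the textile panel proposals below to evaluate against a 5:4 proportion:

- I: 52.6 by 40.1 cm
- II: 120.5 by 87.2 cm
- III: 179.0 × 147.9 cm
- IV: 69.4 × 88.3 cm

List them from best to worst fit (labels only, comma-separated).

I: 52.6/40.1 ≈ 1.312 → |1.312 − 1.250| = 0.062
II: 120.5/87.2 ≈ 1.382 → |1.382 − 1.250| = 0.132
III: 179.0/147.9 ≈ 1.210 → |1.210 − 1.250| = 0.040
IV: 88.3/69.4 ≈ 1.272 → |1.272 − 1.250| = 0.022

IV, III, I, II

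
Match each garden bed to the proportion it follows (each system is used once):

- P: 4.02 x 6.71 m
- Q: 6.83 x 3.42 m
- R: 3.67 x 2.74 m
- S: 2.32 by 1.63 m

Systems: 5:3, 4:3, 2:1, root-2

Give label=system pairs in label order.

Ratios: P ≈ 1.669; Q ≈ 1.997; R ≈ 1.339; S ≈ 1.423.
Targets: 5:3 ≈ 1.667; 4:3 ≈ 1.333; 2:1 ≈ 2.000; root-2 ≈ 1.414.

P=5:3, Q=2:1, R=4:3, S=root-2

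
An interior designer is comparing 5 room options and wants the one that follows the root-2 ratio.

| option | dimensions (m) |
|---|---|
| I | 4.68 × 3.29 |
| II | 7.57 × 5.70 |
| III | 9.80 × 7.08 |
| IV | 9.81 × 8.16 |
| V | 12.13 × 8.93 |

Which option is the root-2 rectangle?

Target root-2 ≈ 1.414.
I: 1.422 (Δ0.008)  II: 1.328 (Δ0.086)  III: 1.384 (Δ0.030)  IV: 1.202 (Δ0.212)  V: 1.358 (Δ0.056)

I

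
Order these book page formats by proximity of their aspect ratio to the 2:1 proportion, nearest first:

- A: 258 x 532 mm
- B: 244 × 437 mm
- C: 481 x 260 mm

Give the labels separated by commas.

Ratios: A = 532 / 258 ≈ 2.062; B = 437 / 244 ≈ 1.791; C = 481 / 260 ≈ 1.850.
|Δ from 2.000|: A 0.062; B 0.209; C 0.150.

A, C, B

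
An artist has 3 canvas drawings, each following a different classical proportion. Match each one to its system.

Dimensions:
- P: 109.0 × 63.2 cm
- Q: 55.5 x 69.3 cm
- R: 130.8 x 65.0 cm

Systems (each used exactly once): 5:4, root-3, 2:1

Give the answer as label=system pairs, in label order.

P=root-3, Q=5:4, R=2:1

Ratios: P ≈ 1.725; Q ≈ 1.249; R ≈ 2.012.
Targets: 5:4 ≈ 1.250; root-3 ≈ 1.732; 2:1 ≈ 2.000.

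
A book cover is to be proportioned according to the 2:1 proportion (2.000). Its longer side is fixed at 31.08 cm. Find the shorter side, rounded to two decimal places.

15.54 cm

2:1 = 2.00000.
Shorter side = 31.08 ÷ 2.00000 ≈ 15.5400 → 15.54 cm.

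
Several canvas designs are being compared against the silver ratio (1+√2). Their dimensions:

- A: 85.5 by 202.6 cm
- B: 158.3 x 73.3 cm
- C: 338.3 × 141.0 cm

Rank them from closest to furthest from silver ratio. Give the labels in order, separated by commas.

C, A, B

A: 202.6/85.5 ≈ 2.370 → |2.370 − 2.414| = 0.044
B: 158.3/73.3 ≈ 2.160 → |2.160 − 2.414| = 0.254
C: 338.3/141.0 ≈ 2.399 → |2.399 − 2.414| = 0.015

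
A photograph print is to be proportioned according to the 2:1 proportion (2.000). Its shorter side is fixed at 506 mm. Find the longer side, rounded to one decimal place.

2:1 = 2.00000.
Longer side = 506 × 2.00000 ≈ 1012.000 → 1012.0 mm.

1012.0 mm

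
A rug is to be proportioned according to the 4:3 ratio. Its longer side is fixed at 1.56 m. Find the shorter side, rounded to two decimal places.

1.17 m

4:3 ≈ 1.33333.
Shorter side = 1.56 ÷ 1.33333 ≈ 1.1700 → 1.17 m.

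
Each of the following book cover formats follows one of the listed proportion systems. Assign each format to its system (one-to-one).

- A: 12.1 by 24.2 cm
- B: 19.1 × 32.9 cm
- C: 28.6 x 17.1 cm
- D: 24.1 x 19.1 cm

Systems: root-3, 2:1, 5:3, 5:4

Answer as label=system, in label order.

A = 24.2/12.1 ≈ 2.000 → 2:1 (2.000)
B = 32.9/19.1 ≈ 1.723 → root-3 (1.732)
C = 28.6/17.1 ≈ 1.673 → 5:3 (1.667)
D = 24.1/19.1 ≈ 1.262 → 5:4 (1.250)

A=2:1, B=root-3, C=5:3, D=5:4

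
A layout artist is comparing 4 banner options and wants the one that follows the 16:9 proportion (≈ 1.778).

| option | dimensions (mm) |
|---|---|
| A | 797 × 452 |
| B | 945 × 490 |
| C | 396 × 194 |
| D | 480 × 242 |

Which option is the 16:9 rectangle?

A

Target 16:9 ≈ 1.778.
A: 1.763 (Δ0.015)  B: 1.929 (Δ0.151)  C: 2.041 (Δ0.263)  D: 1.983 (Δ0.205)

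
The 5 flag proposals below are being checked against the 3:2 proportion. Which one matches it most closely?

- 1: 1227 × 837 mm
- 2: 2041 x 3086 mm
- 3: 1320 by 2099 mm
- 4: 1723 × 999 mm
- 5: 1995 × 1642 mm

Target 3:2 ≈ 1.500.
1: 1.466 (Δ0.034)  2: 1.512 (Δ0.012)  3: 1.590 (Δ0.090)  4: 1.725 (Δ0.225)  5: 1.215 (Δ0.285)

2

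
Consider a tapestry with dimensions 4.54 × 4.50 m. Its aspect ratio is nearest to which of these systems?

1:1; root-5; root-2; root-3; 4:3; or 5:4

Ratio = 4.54 / 4.50 ≈ 1.009.
Distances: 1:1 1.000 (Δ 0.009); root-5 2.236 (Δ 1.227); root-2 1.414 (Δ 0.405); root-3 1.732 (Δ 0.723); 4:3 1.333 (Δ 0.324); 5:4 1.250 (Δ 0.241).

1:1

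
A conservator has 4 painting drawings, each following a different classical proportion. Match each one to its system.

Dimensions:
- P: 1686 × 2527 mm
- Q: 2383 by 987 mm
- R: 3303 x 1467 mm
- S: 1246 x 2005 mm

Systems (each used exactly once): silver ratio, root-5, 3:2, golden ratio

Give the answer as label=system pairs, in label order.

P=3:2, Q=silver ratio, R=root-5, S=golden ratio

Ratios: P ≈ 1.499; Q ≈ 2.414; R ≈ 2.252; S ≈ 1.609.
Targets: silver ratio ≈ 2.414; root-5 ≈ 2.236; 3:2 ≈ 1.500; golden ratio ≈ 1.618.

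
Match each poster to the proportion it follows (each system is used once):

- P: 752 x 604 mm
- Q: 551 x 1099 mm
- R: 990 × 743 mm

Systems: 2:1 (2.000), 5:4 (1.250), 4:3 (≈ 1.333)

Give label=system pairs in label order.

P=5:4, Q=2:1, R=4:3

Ratios: P ≈ 1.245; Q ≈ 1.995; R ≈ 1.332.
Targets: 2:1 ≈ 2.000; 5:4 ≈ 1.250; 4:3 ≈ 1.333.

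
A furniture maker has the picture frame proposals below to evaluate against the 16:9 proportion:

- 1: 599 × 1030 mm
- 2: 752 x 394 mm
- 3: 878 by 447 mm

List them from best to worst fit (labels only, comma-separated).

1, 2, 3

Ratios: 1 = 1030 / 599 ≈ 1.720; 2 = 752 / 394 ≈ 1.909; 3 = 878 / 447 ≈ 1.964.
|Δ from 1.778|: 1 0.058; 2 0.131; 3 0.186.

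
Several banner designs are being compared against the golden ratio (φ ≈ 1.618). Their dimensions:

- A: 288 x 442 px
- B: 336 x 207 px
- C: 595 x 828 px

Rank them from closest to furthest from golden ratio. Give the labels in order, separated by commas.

B, A, C

Ratios: A = 442 / 288 ≈ 1.535; B = 336 / 207 ≈ 1.623; C = 828 / 595 ≈ 1.392.
|Δ from 1.618|: A 0.083; B 0.005; C 0.226.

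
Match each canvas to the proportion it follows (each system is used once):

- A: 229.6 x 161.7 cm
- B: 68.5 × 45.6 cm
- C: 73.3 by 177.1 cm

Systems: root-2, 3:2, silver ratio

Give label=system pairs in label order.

A=root-2, B=3:2, C=silver ratio

Ratios: A ≈ 1.420; B ≈ 1.502; C ≈ 2.416.
Targets: root-2 ≈ 1.414; 3:2 ≈ 1.500; silver ratio ≈ 2.414.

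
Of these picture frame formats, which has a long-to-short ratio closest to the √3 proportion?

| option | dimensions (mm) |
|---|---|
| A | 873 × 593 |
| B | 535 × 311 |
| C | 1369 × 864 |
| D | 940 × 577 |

B

Ratios (long/short): A ≈ 1.472; B ≈ 1.720; C ≈ 1.584; D ≈ 1.629.
root-3 ≈ 1.732; option B is nearest (Δ 0.012).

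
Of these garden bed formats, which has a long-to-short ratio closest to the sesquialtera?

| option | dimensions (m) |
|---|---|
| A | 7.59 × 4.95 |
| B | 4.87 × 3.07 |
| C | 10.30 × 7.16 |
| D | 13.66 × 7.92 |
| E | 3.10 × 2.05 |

E

Target 3:2 ≈ 1.500.
A: 1.533 (Δ0.033)  B: 1.586 (Δ0.086)  C: 1.439 (Δ0.061)  D: 1.725 (Δ0.225)  E: 1.512 (Δ0.012)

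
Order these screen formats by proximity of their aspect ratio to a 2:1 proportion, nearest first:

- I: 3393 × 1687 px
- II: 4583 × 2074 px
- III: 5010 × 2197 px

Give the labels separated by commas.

I, II, III

I: 3393/1687 ≈ 2.011 → |2.011 − 2.000| = 0.011
II: 4583/2074 ≈ 2.210 → |2.210 − 2.000| = 0.210
III: 5010/2197 ≈ 2.280 → |2.280 − 2.000| = 0.280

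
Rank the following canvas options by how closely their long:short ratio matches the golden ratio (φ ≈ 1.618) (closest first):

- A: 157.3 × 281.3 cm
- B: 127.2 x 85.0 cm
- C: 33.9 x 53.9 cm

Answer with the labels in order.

A: 281.3/157.3 ≈ 1.788 → |1.788 − 1.618| = 0.170
B: 127.2/85.0 ≈ 1.496 → |1.496 − 1.618| = 0.122
C: 53.9/33.9 ≈ 1.590 → |1.590 − 1.618| = 0.028

C, B, A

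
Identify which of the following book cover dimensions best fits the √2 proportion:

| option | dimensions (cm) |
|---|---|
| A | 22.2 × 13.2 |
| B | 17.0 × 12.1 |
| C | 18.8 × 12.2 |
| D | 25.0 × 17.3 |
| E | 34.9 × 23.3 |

B

Ratios (long/short): A ≈ 1.682; B ≈ 1.405; C ≈ 1.541; D ≈ 1.445; E ≈ 1.498.
root-2 ≈ 1.414; option B is nearest (Δ 0.009).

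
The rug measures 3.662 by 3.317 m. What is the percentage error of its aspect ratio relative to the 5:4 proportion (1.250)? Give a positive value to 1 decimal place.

Ratio = 3.662 / 3.317 ≈ 1.1040.
Ideal 5:4 = 1.2500. |1.1040 − 1.2500| / 1.2500 ≈ 11.68% → 11.7%.

11.7%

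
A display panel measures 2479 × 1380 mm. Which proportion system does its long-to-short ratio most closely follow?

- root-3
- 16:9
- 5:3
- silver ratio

16:9

2479/1380 ≈ 1.796. Nearest candidates are 16:9 (1.778, off by 0.018) and root-3 (1.732, off by 0.064).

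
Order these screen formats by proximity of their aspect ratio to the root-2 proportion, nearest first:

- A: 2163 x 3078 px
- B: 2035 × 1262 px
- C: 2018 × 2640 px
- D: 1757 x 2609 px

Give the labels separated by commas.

Ratios: A = 3078 / 2163 ≈ 1.423; B = 2035 / 1262 ≈ 1.613; C = 2640 / 2018 ≈ 1.308; D = 2609 / 1757 ≈ 1.485.
|Δ from 1.414|: A 0.009; B 0.199; C 0.106; D 0.071.

A, D, C, B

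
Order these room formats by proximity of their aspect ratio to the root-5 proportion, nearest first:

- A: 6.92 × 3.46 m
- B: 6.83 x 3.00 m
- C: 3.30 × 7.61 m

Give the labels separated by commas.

A: 6.92/3.46 ≈ 2.000 → |2.000 − 2.236| = 0.236
B: 6.83/3.00 ≈ 2.277 → |2.277 − 2.236| = 0.041
C: 7.61/3.30 ≈ 2.306 → |2.306 − 2.236| = 0.070

B, C, A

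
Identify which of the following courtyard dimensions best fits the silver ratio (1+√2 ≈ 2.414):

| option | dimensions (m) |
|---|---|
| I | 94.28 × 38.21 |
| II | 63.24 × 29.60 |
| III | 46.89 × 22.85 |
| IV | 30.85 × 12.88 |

IV

Target silver ratio ≈ 2.414.
I: 2.467 (Δ0.053)  II: 2.136 (Δ0.278)  III: 2.052 (Δ0.362)  IV: 2.395 (Δ0.019)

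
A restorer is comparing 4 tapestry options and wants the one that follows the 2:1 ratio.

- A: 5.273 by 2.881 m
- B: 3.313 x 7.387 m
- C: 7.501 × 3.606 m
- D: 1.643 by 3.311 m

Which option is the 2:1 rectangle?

Target 2:1 ≈ 2.000.
A: 1.830 (Δ0.170)  B: 2.230 (Δ0.230)  C: 2.080 (Δ0.080)  D: 2.015 (Δ0.015)

D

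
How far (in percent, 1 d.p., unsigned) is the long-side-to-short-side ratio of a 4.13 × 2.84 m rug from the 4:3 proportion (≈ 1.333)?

Ratio = 4.13 / 2.84 ≈ 1.4542.
Ideal 4:3 ≈ 1.3333. |1.4542 − 1.3333| / 1.3333 ≈ 9.07% → 9.1%.

9.1%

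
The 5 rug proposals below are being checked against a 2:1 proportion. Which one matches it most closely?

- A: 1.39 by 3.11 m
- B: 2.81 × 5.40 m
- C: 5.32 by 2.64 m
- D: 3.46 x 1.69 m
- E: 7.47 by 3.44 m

Ratios (long/short): A ≈ 2.237; B ≈ 1.922; C ≈ 2.015; D ≈ 2.047; E ≈ 2.172.
2:1 ≈ 2.000; option C is nearest (Δ 0.015).

C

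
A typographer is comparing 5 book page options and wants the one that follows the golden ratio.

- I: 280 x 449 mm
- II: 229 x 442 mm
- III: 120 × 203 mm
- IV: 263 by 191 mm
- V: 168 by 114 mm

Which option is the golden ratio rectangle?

I

Ratios (long/short): I ≈ 1.604; II ≈ 1.930; III ≈ 1.692; IV ≈ 1.377; V ≈ 1.474.
golden ratio ≈ 1.618; option I is nearest (Δ 0.014).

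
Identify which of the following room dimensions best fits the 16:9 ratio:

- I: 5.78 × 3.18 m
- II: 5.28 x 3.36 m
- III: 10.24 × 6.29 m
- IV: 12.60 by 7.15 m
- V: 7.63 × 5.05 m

Ratios (long/short): I ≈ 1.818; II ≈ 1.571; III ≈ 1.628; IV ≈ 1.762; V ≈ 1.511.
16:9 ≈ 1.778; option IV is nearest (Δ 0.016).

IV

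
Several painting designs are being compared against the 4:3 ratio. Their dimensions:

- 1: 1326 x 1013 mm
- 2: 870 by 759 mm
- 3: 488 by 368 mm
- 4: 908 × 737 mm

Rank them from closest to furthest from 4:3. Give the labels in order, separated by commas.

3, 1, 4, 2

Ratios: 1 = 1326 / 1013 ≈ 1.309; 2 = 870 / 759 ≈ 1.146; 3 = 488 / 368 ≈ 1.326; 4 = 908 / 737 ≈ 1.232.
|Δ from 1.333|: 1 0.024; 2 0.187; 3 0.007; 4 0.101.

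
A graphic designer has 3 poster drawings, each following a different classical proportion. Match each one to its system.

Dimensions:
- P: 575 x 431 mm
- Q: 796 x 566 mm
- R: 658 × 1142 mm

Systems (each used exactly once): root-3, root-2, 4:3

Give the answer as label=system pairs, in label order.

P=4:3, Q=root-2, R=root-3

Ratios: P ≈ 1.334; Q ≈ 1.406; R ≈ 1.736.
Targets: root-3 ≈ 1.732; root-2 ≈ 1.414; 4:3 ≈ 1.333.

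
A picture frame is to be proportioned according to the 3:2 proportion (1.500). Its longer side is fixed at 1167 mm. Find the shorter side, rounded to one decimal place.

3:2 = 1.50000.
Shorter side = 1167 ÷ 1.50000 ≈ 778.000 → 778.0 mm.

778.0 mm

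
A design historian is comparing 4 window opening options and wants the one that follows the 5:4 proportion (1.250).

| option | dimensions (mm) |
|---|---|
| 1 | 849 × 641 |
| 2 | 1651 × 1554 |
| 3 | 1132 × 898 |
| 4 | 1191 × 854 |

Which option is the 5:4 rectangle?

3

Target 5:4 ≈ 1.250.
1: 1.324 (Δ0.074)  2: 1.062 (Δ0.188)  3: 1.261 (Δ0.011)  4: 1.395 (Δ0.145)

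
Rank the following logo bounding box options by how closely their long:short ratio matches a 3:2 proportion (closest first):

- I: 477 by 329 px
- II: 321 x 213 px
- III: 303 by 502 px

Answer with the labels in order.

I: 477/329 ≈ 1.450 → |1.450 − 1.500| = 0.050
II: 321/213 ≈ 1.507 → |1.507 − 1.500| = 0.007
III: 502/303 ≈ 1.657 → |1.657 − 1.500| = 0.157

II, I, III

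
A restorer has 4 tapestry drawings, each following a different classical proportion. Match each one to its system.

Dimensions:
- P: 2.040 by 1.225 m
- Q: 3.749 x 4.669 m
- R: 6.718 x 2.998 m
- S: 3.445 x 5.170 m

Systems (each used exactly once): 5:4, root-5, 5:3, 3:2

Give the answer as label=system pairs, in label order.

P=5:3, Q=5:4, R=root-5, S=3:2

P = 2.040/1.225 ≈ 1.665 → 5:3 (1.667)
Q = 4.669/3.749 ≈ 1.245 → 5:4 (1.250)
R = 6.718/2.998 ≈ 2.241 → root-5 (2.236)
S = 5.170/3.445 ≈ 1.501 → 3:2 (1.500)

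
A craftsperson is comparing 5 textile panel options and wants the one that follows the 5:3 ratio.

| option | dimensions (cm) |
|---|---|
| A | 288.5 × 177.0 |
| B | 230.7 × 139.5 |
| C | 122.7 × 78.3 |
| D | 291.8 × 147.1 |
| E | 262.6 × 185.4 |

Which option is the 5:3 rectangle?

B

Ratios (long/short): A ≈ 1.630; B ≈ 1.654; C ≈ 1.567; D ≈ 1.984; E ≈ 1.416.
5:3 ≈ 1.667; option B is nearest (Δ 0.013).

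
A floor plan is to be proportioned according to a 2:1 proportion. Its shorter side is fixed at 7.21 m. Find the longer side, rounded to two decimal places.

14.42 m

2:1 = 2.00000.
Longer side = 7.21 × 2.00000 ≈ 14.4200 → 14.42 m.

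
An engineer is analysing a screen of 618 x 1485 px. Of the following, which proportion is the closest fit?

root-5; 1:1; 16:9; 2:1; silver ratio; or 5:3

silver ratio

1485/618 ≈ 2.403. Nearest candidates are silver ratio (2.414, off by 0.011) and root-5 (2.236, off by 0.167).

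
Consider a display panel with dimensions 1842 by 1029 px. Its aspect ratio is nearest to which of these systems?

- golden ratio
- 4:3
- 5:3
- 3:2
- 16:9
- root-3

16:9

1842/1029 ≈ 1.790. Nearest candidates are 16:9 (1.778, off by 0.012) and root-3 (1.732, off by 0.058).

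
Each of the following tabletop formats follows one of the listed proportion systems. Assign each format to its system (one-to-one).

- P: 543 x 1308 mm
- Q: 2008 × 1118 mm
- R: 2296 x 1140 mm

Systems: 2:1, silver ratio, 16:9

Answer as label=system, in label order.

P = 1308/543 ≈ 2.409 → silver ratio (2.414)
Q = 2008/1118 ≈ 1.796 → 16:9 (1.778)
R = 2296/1140 ≈ 2.014 → 2:1 (2.000)

P=silver ratio, Q=16:9, R=2:1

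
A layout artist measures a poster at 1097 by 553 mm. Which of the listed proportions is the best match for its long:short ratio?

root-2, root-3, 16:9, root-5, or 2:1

Ratio = 1097 / 553 ≈ 1.984.
Distances: root-2 1.414 (Δ 0.570); root-3 1.732 (Δ 0.252); 16:9 1.778 (Δ 0.206); root-5 2.236 (Δ 0.252); 2:1 2.000 (Δ 0.016).

2:1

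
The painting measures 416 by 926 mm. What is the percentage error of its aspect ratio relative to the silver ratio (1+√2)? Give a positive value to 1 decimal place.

7.8%

Ratio = 926 / 416 ≈ 2.2260.
Ideal silver ratio ≈ 2.4142. |2.2260 − 2.4142| / 2.4142 ≈ 7.80% → 7.8%.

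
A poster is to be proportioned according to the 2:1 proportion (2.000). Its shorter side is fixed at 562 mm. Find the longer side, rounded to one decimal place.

1124.0 mm

2:1 = 2.00000.
Longer side = 562 × 2.00000 ≈ 1124.000 → 1124.0 mm.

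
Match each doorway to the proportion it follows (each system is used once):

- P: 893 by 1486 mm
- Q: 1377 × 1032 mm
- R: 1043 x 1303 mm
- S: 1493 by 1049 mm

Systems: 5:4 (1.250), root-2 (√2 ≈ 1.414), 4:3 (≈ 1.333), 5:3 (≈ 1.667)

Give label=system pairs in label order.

P=5:3, Q=4:3, R=5:4, S=root-2

Ratios: P ≈ 1.664; Q ≈ 1.334; R ≈ 1.249; S ≈ 1.423.
Targets: 5:4 ≈ 1.250; root-2 ≈ 1.414; 4:3 ≈ 1.333; 5:3 ≈ 1.667.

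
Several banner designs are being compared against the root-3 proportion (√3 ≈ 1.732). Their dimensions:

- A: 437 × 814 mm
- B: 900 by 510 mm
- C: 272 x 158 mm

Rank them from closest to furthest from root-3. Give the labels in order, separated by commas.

C, B, A

A: 814/437 ≈ 1.863 → |1.863 − 1.732| = 0.131
B: 900/510 ≈ 1.765 → |1.765 − 1.732| = 0.033
C: 272/158 ≈ 1.722 → |1.722 − 1.732| = 0.010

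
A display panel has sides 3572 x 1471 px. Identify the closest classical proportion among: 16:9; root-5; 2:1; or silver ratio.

Ratio = 3572 / 1471 ≈ 2.428.
Distances: 16:9 1.778 (Δ 0.650); root-5 2.236 (Δ 0.192); 2:1 2.000 (Δ 0.428); silver ratio 2.414 (Δ 0.014).

silver ratio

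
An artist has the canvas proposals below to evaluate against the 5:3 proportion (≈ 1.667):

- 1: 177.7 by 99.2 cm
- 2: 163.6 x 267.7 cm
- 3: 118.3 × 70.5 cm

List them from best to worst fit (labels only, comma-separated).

1: 177.7/99.2 ≈ 1.791 → |1.791 − 1.667| = 0.124
2: 267.7/163.6 ≈ 1.636 → |1.636 − 1.667| = 0.031
3: 118.3/70.5 ≈ 1.678 → |1.678 − 1.667| = 0.011

3, 2, 1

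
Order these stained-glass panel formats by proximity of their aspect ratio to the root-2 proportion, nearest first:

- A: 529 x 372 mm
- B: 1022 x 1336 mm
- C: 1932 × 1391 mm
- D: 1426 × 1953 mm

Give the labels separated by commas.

A: 529/372 ≈ 1.422 → |1.422 − 1.414| = 0.008
B: 1336/1022 ≈ 1.307 → |1.307 − 1.414| = 0.107
C: 1932/1391 ≈ 1.389 → |1.389 − 1.414| = 0.025
D: 1953/1426 ≈ 1.370 → |1.370 − 1.414| = 0.044

A, C, D, B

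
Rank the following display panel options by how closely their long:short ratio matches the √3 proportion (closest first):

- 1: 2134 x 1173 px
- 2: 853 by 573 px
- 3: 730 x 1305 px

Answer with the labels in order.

1: 2134/1173 ≈ 1.819 → |1.819 − 1.732| = 0.087
2: 853/573 ≈ 1.489 → |1.489 − 1.732| = 0.243
3: 1305/730 ≈ 1.788 → |1.788 − 1.732| = 0.056

3, 1, 2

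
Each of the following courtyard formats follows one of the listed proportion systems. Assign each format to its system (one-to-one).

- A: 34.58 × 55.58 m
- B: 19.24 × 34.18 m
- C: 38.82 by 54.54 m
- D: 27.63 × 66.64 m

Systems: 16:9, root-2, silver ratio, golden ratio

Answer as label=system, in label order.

A = 55.58/34.58 ≈ 1.607 → golden ratio (1.618)
B = 34.18/19.24 ≈ 1.777 → 16:9 (1.778)
C = 54.54/38.82 ≈ 1.405 → root-2 (1.414)
D = 66.64/27.63 ≈ 2.412 → silver ratio (2.414)

A=golden ratio, B=16:9, C=root-2, D=silver ratio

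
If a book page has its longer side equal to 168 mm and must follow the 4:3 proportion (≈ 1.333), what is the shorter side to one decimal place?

4:3 ≈ 1.33333.
Shorter side = 168 ÷ 1.33333 ≈ 126.000 → 126.0 mm.

126.0 mm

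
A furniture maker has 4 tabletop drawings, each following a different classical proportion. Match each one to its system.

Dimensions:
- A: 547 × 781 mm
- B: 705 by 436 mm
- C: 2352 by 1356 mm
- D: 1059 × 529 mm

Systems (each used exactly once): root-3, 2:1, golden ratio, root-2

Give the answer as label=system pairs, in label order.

A=root-2, B=golden ratio, C=root-3, D=2:1

A = 781/547 ≈ 1.428 → root-2 (1.414)
B = 705/436 ≈ 1.617 → golden ratio (1.618)
C = 2352/1356 ≈ 1.735 → root-3 (1.732)
D = 1059/529 ≈ 2.002 → 2:1 (2.000)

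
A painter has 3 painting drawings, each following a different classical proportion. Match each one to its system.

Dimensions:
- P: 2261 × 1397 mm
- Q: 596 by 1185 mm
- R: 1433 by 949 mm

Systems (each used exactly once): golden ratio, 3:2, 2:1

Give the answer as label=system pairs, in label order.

Ratios: P ≈ 1.618; Q ≈ 1.988; R ≈ 1.510.
Targets: golden ratio ≈ 1.618; 3:2 ≈ 1.500; 2:1 ≈ 2.000.

P=golden ratio, Q=2:1, R=3:2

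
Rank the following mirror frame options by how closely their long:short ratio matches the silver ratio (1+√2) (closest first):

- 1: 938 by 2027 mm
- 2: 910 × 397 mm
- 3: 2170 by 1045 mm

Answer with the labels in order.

2, 1, 3

Ratios: 1 = 2027 / 938 ≈ 2.161; 2 = 910 / 397 ≈ 2.292; 3 = 2170 / 1045 ≈ 2.077.
|Δ from 2.414|: 1 0.253; 2 0.122; 3 0.337.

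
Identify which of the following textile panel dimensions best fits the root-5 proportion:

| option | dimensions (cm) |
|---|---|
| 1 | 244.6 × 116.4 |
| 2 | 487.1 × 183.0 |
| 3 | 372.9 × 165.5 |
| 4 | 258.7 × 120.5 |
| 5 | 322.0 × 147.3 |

Target root-5 ≈ 2.236.
1: 2.101 (Δ0.135)  2: 2.662 (Δ0.426)  3: 2.253 (Δ0.017)  4: 2.147 (Δ0.089)  5: 2.186 (Δ0.050)

3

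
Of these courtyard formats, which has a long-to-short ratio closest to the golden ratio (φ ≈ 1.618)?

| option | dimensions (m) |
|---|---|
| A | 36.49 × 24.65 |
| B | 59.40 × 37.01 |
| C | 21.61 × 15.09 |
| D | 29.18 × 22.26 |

B

Target golden ratio ≈ 1.618.
A: 1.480 (Δ0.138)  B: 1.605 (Δ0.013)  C: 1.432 (Δ0.186)  D: 1.311 (Δ0.307)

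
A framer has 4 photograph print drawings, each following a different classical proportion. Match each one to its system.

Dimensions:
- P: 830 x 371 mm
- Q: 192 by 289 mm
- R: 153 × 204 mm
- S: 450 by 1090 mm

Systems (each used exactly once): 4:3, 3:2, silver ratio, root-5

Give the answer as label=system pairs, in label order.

Ratios: P ≈ 2.237; Q ≈ 1.505; R ≈ 1.333; S ≈ 2.422.
Targets: 4:3 ≈ 1.333; 3:2 ≈ 1.500; silver ratio ≈ 2.414; root-5 ≈ 2.236.

P=root-5, Q=3:2, R=4:3, S=silver ratio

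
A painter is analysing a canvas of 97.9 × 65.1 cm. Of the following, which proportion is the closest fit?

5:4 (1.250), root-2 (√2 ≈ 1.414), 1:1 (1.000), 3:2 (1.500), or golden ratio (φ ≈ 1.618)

97.9/65.1 ≈ 1.504. Nearest candidates are 3:2 (1.500, off by 0.004) and root-2 (1.414, off by 0.090).

3:2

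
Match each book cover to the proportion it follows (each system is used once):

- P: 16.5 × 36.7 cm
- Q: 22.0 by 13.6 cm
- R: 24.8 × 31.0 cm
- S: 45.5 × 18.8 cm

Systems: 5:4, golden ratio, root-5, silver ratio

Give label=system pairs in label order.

P=root-5, Q=golden ratio, R=5:4, S=silver ratio

P = 36.7/16.5 ≈ 2.224 → root-5 (2.236)
Q = 22.0/13.6 ≈ 1.618 → golden ratio (1.618)
R = 31.0/24.8 ≈ 1.250 → 5:4 (1.250)
S = 45.5/18.8 ≈ 2.420 → silver ratio (2.414)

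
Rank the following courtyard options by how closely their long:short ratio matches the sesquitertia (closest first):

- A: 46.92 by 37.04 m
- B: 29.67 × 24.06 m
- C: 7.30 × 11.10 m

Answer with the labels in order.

A, B, C

A: 46.92/37.04 ≈ 1.267 → |1.267 − 1.333| = 0.066
B: 29.67/24.06 ≈ 1.233 → |1.233 − 1.333| = 0.100
C: 11.10/7.30 ≈ 1.521 → |1.521 − 1.333| = 0.188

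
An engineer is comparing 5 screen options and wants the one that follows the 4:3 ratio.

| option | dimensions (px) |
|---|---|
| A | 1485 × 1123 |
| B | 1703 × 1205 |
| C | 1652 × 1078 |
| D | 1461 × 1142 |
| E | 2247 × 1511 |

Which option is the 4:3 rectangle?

Target 4:3 ≈ 1.333.
A: 1.322 (Δ0.011)  B: 1.413 (Δ0.080)  C: 1.532 (Δ0.199)  D: 1.279 (Δ0.054)  E: 1.487 (Δ0.154)

A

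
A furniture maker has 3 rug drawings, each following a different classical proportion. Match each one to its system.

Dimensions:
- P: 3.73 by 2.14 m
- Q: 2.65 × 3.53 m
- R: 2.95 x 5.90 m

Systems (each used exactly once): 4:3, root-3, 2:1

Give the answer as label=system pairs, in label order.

Ratios: P ≈ 1.743; Q ≈ 1.332; R ≈ 2.000.
Targets: 4:3 ≈ 1.333; root-3 ≈ 1.732; 2:1 ≈ 2.000.

P=root-3, Q=4:3, R=2:1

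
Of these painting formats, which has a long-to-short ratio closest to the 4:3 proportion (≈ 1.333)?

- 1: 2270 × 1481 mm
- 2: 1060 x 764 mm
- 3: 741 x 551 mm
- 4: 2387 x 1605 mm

3

Target 4:3 ≈ 1.333.
1: 1.533 (Δ0.200)  2: 1.387 (Δ0.054)  3: 1.345 (Δ0.012)  4: 1.487 (Δ0.154)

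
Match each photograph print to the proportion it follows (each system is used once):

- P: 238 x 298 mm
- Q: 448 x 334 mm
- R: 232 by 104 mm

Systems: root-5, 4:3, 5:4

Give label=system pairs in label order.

P=5:4, Q=4:3, R=root-5

Ratios: P ≈ 1.252; Q ≈ 1.341; R ≈ 2.231.
Targets: root-5 ≈ 2.236; 4:3 ≈ 1.333; 5:4 ≈ 1.250.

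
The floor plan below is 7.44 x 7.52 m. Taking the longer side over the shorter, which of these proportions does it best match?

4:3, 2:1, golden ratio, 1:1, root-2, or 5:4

Ratio = 7.52 / 7.44 ≈ 1.011.
Distances: 4:3 1.333 (Δ 0.322); 2:1 2.000 (Δ 0.989); golden ratio 1.618 (Δ 0.607); 1:1 1.000 (Δ 0.011); root-2 1.414 (Δ 0.403); 5:4 1.250 (Δ 0.239).

1:1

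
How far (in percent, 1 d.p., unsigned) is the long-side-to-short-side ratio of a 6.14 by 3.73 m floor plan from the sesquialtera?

9.7%

Ratio = 6.14 / 3.73 ≈ 1.6461.
Ideal 3:2 = 1.5000. |1.6461 − 1.5000| / 1.5000 ≈ 9.74% → 9.7%.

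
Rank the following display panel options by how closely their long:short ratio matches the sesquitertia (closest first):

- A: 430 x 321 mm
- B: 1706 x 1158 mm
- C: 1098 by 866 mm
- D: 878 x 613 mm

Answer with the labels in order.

A, C, D, B

Ratios: A = 430 / 321 ≈ 1.340; B = 1706 / 1158 ≈ 1.473; C = 1098 / 866 ≈ 1.268; D = 878 / 613 ≈ 1.432.
|Δ from 1.333|: A 0.007; B 0.140; C 0.065; D 0.099.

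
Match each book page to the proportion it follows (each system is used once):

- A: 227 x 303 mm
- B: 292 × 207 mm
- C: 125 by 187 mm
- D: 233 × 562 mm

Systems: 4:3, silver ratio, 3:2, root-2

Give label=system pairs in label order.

Ratios: A ≈ 1.335; B ≈ 1.411; C ≈ 1.496; D ≈ 2.412.
Targets: 4:3 ≈ 1.333; silver ratio ≈ 2.414; 3:2 ≈ 1.500; root-2 ≈ 1.414.

A=4:3, B=root-2, C=3:2, D=silver ratio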